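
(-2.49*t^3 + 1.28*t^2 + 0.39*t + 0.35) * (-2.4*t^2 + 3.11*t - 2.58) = 5.976*t^5 - 10.8159*t^4 + 9.469*t^3 - 2.9295*t^2 + 0.0822999999999998*t - 0.903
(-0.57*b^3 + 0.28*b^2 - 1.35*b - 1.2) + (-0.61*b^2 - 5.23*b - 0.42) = -0.57*b^3 - 0.33*b^2 - 6.58*b - 1.62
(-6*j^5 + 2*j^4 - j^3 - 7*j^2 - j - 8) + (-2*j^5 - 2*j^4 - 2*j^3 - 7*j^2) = -8*j^5 - 3*j^3 - 14*j^2 - j - 8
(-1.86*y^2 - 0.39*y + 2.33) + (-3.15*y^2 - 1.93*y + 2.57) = -5.01*y^2 - 2.32*y + 4.9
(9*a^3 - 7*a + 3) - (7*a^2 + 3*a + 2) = 9*a^3 - 7*a^2 - 10*a + 1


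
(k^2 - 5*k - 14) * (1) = k^2 - 5*k - 14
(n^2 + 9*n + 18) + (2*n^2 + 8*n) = 3*n^2 + 17*n + 18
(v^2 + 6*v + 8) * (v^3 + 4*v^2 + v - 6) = v^5 + 10*v^4 + 33*v^3 + 32*v^2 - 28*v - 48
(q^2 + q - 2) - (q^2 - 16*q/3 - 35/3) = 19*q/3 + 29/3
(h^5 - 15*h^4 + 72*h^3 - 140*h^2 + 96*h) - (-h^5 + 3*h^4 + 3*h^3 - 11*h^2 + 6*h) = 2*h^5 - 18*h^4 + 69*h^3 - 129*h^2 + 90*h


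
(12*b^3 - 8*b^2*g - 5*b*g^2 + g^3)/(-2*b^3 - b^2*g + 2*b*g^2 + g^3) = (-6*b + g)/(b + g)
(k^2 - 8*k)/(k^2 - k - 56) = k/(k + 7)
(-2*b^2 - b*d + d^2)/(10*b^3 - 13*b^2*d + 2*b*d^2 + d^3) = (-b - d)/(5*b^2 - 4*b*d - d^2)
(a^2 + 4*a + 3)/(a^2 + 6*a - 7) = (a^2 + 4*a + 3)/(a^2 + 6*a - 7)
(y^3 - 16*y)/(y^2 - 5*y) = (y^2 - 16)/(y - 5)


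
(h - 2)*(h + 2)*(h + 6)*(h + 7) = h^4 + 13*h^3 + 38*h^2 - 52*h - 168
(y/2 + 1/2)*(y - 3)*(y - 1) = y^3/2 - 3*y^2/2 - y/2 + 3/2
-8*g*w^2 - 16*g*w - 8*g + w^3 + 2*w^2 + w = (-8*g + w)*(w + 1)^2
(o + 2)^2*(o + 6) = o^3 + 10*o^2 + 28*o + 24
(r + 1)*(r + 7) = r^2 + 8*r + 7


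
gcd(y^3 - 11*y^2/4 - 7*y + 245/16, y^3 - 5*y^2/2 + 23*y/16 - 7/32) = y - 7/4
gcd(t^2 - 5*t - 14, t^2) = 1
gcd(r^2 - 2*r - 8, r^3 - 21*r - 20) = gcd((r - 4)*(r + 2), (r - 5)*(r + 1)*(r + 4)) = 1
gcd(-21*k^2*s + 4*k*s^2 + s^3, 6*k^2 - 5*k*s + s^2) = -3*k + s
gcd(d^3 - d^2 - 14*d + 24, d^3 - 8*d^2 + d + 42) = d - 3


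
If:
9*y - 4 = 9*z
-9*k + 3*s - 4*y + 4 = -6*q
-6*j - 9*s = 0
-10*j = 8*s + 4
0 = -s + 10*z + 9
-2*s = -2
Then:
No Solution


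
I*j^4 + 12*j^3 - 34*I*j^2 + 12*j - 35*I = (j - 7*I)*(j - 5*I)*(j + I)*(I*j + 1)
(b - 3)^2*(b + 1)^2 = b^4 - 4*b^3 - 2*b^2 + 12*b + 9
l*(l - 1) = l^2 - l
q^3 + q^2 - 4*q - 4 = (q - 2)*(q + 1)*(q + 2)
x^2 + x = x*(x + 1)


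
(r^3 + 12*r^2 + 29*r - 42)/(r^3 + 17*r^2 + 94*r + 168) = (r - 1)/(r + 4)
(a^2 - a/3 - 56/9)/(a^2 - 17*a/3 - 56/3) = (a - 8/3)/(a - 8)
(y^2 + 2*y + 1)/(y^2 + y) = (y + 1)/y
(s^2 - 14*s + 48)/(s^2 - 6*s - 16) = (s - 6)/(s + 2)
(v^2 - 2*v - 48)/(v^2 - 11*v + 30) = (v^2 - 2*v - 48)/(v^2 - 11*v + 30)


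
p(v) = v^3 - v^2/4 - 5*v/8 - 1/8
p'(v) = 3*v^2 - v/2 - 5/8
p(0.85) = -0.22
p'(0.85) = 1.12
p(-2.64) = -18.62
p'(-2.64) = 21.60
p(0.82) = -0.25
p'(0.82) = 0.98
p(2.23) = 8.33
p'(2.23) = 13.18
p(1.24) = 0.62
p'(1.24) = 3.37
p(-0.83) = -0.35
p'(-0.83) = 1.86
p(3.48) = 36.82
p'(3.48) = 33.97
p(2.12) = 6.95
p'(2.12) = 11.80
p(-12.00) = -1756.62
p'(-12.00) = 437.38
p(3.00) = 22.75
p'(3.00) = 24.88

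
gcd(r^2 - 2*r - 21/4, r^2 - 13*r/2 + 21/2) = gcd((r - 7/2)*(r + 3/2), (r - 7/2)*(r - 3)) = r - 7/2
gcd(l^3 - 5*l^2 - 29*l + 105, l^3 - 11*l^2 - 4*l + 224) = l - 7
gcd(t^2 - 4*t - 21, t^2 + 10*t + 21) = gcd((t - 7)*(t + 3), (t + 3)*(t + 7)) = t + 3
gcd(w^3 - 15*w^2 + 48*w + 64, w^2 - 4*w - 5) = w + 1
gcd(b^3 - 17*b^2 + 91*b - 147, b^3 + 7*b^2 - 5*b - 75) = b - 3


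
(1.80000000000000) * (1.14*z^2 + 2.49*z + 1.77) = 2.052*z^2 + 4.482*z + 3.186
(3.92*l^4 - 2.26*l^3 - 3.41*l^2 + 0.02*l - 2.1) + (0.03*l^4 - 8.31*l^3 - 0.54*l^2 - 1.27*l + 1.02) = 3.95*l^4 - 10.57*l^3 - 3.95*l^2 - 1.25*l - 1.08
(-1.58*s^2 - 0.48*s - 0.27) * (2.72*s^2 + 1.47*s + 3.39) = -4.2976*s^4 - 3.6282*s^3 - 6.7962*s^2 - 2.0241*s - 0.9153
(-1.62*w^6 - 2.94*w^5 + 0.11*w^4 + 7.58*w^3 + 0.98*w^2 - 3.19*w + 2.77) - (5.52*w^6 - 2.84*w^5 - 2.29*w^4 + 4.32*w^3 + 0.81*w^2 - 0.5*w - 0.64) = -7.14*w^6 - 0.1*w^5 + 2.4*w^4 + 3.26*w^3 + 0.17*w^2 - 2.69*w + 3.41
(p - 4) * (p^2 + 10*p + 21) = p^3 + 6*p^2 - 19*p - 84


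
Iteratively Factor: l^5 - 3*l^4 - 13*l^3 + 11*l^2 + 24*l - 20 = (l - 5)*(l^4 + 2*l^3 - 3*l^2 - 4*l + 4) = (l - 5)*(l - 1)*(l^3 + 3*l^2 - 4) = (l - 5)*(l - 1)^2*(l^2 + 4*l + 4) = (l - 5)*(l - 1)^2*(l + 2)*(l + 2)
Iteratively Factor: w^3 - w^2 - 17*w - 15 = (w - 5)*(w^2 + 4*w + 3) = (w - 5)*(w + 3)*(w + 1)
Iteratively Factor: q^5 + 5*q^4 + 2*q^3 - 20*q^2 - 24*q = (q + 3)*(q^4 + 2*q^3 - 4*q^2 - 8*q) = (q + 2)*(q + 3)*(q^3 - 4*q) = (q + 2)^2*(q + 3)*(q^2 - 2*q) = (q - 2)*(q + 2)^2*(q + 3)*(q)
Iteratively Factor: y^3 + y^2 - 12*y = (y + 4)*(y^2 - 3*y) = (y - 3)*(y + 4)*(y)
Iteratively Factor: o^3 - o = (o + 1)*(o^2 - o) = (o - 1)*(o + 1)*(o)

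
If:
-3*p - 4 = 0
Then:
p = -4/3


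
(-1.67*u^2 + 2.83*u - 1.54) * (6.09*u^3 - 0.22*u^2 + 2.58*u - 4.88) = -10.1703*u^5 + 17.6021*u^4 - 14.3098*u^3 + 15.7898*u^2 - 17.7836*u + 7.5152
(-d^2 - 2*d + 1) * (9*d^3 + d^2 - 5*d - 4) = -9*d^5 - 19*d^4 + 12*d^3 + 15*d^2 + 3*d - 4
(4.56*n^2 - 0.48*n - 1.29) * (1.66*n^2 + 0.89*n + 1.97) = 7.5696*n^4 + 3.2616*n^3 + 6.4146*n^2 - 2.0937*n - 2.5413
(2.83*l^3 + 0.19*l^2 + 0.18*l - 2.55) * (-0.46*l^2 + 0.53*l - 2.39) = -1.3018*l^5 + 1.4125*l^4 - 6.7458*l^3 + 0.8143*l^2 - 1.7817*l + 6.0945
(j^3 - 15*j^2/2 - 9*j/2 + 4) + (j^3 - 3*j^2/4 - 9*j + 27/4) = 2*j^3 - 33*j^2/4 - 27*j/2 + 43/4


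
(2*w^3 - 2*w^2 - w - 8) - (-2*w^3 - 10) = 4*w^3 - 2*w^2 - w + 2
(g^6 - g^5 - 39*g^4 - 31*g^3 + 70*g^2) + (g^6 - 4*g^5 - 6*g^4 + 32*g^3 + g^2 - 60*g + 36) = 2*g^6 - 5*g^5 - 45*g^4 + g^3 + 71*g^2 - 60*g + 36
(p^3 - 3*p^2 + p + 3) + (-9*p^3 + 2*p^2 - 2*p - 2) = -8*p^3 - p^2 - p + 1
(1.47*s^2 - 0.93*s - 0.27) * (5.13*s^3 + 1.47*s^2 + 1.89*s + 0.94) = 7.5411*s^5 - 2.61*s^4 + 0.0260999999999998*s^3 - 0.7728*s^2 - 1.3845*s - 0.2538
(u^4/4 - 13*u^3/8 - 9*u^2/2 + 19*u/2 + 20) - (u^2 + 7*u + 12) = u^4/4 - 13*u^3/8 - 11*u^2/2 + 5*u/2 + 8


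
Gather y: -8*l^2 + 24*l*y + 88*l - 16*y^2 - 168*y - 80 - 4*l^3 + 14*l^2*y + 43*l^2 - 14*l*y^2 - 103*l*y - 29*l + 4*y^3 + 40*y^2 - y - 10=-4*l^3 + 35*l^2 + 59*l + 4*y^3 + y^2*(24 - 14*l) + y*(14*l^2 - 79*l - 169) - 90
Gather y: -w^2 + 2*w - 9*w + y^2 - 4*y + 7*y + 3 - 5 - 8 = -w^2 - 7*w + y^2 + 3*y - 10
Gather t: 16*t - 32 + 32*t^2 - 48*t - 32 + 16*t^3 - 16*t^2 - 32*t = 16*t^3 + 16*t^2 - 64*t - 64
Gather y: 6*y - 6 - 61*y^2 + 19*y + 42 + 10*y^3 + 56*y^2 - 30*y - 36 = 10*y^3 - 5*y^2 - 5*y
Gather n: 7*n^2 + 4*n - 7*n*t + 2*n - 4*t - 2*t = 7*n^2 + n*(6 - 7*t) - 6*t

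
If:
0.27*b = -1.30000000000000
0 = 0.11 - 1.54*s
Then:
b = -4.81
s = 0.07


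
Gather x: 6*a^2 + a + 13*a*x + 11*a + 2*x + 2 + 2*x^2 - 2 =6*a^2 + 12*a + 2*x^2 + x*(13*a + 2)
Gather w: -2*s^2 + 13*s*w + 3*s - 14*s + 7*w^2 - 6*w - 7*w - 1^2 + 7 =-2*s^2 - 11*s + 7*w^2 + w*(13*s - 13) + 6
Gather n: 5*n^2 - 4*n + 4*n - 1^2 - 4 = 5*n^2 - 5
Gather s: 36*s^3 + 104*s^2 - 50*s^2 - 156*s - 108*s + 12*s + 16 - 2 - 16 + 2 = 36*s^3 + 54*s^2 - 252*s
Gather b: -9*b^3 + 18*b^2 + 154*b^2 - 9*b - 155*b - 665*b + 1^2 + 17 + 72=-9*b^3 + 172*b^2 - 829*b + 90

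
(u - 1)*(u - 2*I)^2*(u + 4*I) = u^4 - u^3 + 12*u^2 - 12*u - 16*I*u + 16*I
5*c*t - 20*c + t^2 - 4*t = (5*c + t)*(t - 4)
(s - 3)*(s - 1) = s^2 - 4*s + 3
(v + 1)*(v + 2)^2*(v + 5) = v^4 + 10*v^3 + 33*v^2 + 44*v + 20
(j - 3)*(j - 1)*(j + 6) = j^3 + 2*j^2 - 21*j + 18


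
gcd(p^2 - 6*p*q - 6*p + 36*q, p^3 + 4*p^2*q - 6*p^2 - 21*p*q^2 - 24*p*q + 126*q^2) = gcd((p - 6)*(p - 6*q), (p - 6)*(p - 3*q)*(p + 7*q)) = p - 6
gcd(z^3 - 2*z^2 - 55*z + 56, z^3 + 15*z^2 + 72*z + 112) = z + 7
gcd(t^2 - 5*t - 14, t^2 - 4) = t + 2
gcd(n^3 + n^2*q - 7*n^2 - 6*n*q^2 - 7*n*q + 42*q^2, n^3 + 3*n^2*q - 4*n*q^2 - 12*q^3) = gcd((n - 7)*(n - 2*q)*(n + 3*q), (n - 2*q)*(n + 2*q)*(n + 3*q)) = -n^2 - n*q + 6*q^2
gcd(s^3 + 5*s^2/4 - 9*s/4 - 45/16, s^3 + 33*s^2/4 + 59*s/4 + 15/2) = s + 5/4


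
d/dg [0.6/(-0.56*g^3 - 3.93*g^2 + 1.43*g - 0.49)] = (1.008*g^2 + 4.716*g - 0.858)/(0.56*g^3 + 3.93*g^2 - 1.43*g + 0.49)^2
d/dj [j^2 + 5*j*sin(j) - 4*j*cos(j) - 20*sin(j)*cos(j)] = 4*j*sin(j) + 5*j*cos(j) + 2*j + 5*sin(j) - 4*cos(j) - 20*cos(2*j)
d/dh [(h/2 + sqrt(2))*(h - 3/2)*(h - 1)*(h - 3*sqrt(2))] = 2*h^3 - 15*h^2/4 - 3*sqrt(2)*h^2/2 - 21*h/2 + 5*sqrt(2)*h/2 - 3*sqrt(2)/4 + 15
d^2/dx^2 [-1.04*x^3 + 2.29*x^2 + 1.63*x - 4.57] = 4.58 - 6.24*x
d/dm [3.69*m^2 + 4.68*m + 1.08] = 7.38*m + 4.68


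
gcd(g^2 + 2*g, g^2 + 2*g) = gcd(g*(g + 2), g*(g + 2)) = g^2 + 2*g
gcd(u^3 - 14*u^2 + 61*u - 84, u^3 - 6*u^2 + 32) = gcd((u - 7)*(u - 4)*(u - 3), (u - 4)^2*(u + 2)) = u - 4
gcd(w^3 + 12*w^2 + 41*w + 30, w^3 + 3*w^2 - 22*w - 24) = w^2 + 7*w + 6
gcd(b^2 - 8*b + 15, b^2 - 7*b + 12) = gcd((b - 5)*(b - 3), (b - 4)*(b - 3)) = b - 3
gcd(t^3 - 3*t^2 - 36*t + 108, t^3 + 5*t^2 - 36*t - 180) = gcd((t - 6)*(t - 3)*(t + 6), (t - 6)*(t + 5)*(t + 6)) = t^2 - 36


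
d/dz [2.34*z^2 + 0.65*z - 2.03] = 4.68*z + 0.65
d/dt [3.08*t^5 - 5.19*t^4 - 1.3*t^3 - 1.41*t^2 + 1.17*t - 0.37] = 15.4*t^4 - 20.76*t^3 - 3.9*t^2 - 2.82*t + 1.17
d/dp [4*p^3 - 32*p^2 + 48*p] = 12*p^2 - 64*p + 48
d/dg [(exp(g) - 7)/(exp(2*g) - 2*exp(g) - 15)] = (2*(1 - exp(g))*(exp(g) - 7) + exp(2*g) - 2*exp(g) - 15)*exp(g)/(-exp(2*g) + 2*exp(g) + 15)^2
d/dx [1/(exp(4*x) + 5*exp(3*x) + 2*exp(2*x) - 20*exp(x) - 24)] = (-4*exp(3*x) - 15*exp(2*x) - 4*exp(x) + 20)*exp(x)/(exp(4*x) + 5*exp(3*x) + 2*exp(2*x) - 20*exp(x) - 24)^2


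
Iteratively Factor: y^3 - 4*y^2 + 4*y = (y - 2)*(y^2 - 2*y) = (y - 2)^2*(y)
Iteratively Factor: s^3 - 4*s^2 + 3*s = (s - 3)*(s^2 - s) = s*(s - 3)*(s - 1)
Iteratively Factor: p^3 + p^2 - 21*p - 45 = (p + 3)*(p^2 - 2*p - 15) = (p - 5)*(p + 3)*(p + 3)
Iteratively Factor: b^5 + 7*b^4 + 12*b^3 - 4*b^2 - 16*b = (b - 1)*(b^4 + 8*b^3 + 20*b^2 + 16*b) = b*(b - 1)*(b^3 + 8*b^2 + 20*b + 16) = b*(b - 1)*(b + 2)*(b^2 + 6*b + 8) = b*(b - 1)*(b + 2)^2*(b + 4)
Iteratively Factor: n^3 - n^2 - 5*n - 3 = (n - 3)*(n^2 + 2*n + 1) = (n - 3)*(n + 1)*(n + 1)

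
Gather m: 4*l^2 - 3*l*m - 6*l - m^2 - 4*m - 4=4*l^2 - 6*l - m^2 + m*(-3*l - 4) - 4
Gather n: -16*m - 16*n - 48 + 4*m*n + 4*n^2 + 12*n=-16*m + 4*n^2 + n*(4*m - 4) - 48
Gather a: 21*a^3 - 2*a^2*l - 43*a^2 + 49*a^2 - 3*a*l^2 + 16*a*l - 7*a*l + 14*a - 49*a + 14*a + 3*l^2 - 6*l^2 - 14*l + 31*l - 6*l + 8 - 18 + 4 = 21*a^3 + a^2*(6 - 2*l) + a*(-3*l^2 + 9*l - 21) - 3*l^2 + 11*l - 6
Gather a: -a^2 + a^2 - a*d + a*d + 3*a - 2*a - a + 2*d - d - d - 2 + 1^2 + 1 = 0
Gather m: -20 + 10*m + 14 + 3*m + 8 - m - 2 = 12*m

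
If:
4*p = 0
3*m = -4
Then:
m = -4/3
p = 0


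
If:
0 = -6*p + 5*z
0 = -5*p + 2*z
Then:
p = 0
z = 0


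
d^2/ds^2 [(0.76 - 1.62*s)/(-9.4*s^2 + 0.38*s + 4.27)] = ((15.5192 - 91.368*s)*(-9.4*s^2 + 0.38*s + 4.27) - (1.62*s - 0.76)*(18.8*s - 0.38)*(37.6*s - 0.76))/(-9.4*s^2 + 0.38*s + 4.27)^3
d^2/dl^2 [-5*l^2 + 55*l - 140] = -10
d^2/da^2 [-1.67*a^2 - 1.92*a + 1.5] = -3.34000000000000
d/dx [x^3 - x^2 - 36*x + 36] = 3*x^2 - 2*x - 36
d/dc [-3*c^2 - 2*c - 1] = -6*c - 2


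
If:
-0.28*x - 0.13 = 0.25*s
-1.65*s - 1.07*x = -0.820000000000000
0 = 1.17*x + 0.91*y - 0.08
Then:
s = 1.90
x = -2.16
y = 2.86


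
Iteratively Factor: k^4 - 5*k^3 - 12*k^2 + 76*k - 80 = (k - 2)*(k^3 - 3*k^2 - 18*k + 40) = (k - 5)*(k - 2)*(k^2 + 2*k - 8) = (k - 5)*(k - 2)*(k + 4)*(k - 2)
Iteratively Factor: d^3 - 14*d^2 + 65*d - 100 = (d - 5)*(d^2 - 9*d + 20) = (d - 5)^2*(d - 4)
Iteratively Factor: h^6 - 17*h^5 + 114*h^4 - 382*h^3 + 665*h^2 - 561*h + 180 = (h - 4)*(h^5 - 13*h^4 + 62*h^3 - 134*h^2 + 129*h - 45) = (h - 4)*(h - 3)*(h^4 - 10*h^3 + 32*h^2 - 38*h + 15) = (h - 4)*(h - 3)*(h - 1)*(h^3 - 9*h^2 + 23*h - 15) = (h - 4)*(h - 3)^2*(h - 1)*(h^2 - 6*h + 5) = (h - 5)*(h - 4)*(h - 3)^2*(h - 1)*(h - 1)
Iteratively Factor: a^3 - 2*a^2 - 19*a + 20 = (a + 4)*(a^2 - 6*a + 5) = (a - 1)*(a + 4)*(a - 5)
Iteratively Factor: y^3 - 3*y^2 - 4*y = (y - 4)*(y^2 + y) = y*(y - 4)*(y + 1)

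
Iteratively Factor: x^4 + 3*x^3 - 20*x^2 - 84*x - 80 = (x + 2)*(x^3 + x^2 - 22*x - 40) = (x + 2)*(x + 4)*(x^2 - 3*x - 10) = (x - 5)*(x + 2)*(x + 4)*(x + 2)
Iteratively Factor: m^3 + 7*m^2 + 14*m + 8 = (m + 2)*(m^2 + 5*m + 4) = (m + 1)*(m + 2)*(m + 4)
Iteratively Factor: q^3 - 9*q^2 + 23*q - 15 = (q - 1)*(q^2 - 8*q + 15) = (q - 5)*(q - 1)*(q - 3)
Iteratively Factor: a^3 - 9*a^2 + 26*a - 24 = (a - 2)*(a^2 - 7*a + 12) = (a - 4)*(a - 2)*(a - 3)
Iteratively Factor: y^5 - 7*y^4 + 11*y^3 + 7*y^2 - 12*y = (y - 3)*(y^4 - 4*y^3 - y^2 + 4*y) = (y - 4)*(y - 3)*(y^3 - y) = (y - 4)*(y - 3)*(y - 1)*(y^2 + y) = (y - 4)*(y - 3)*(y - 1)*(y + 1)*(y)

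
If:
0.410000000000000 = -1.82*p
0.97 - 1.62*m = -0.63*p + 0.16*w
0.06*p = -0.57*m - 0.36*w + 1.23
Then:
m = 0.20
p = -0.23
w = 3.14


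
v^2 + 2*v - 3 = (v - 1)*(v + 3)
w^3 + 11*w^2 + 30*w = w*(w + 5)*(w + 6)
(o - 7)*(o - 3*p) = o^2 - 3*o*p - 7*o + 21*p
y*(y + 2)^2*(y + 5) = y^4 + 9*y^3 + 24*y^2 + 20*y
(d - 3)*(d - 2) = d^2 - 5*d + 6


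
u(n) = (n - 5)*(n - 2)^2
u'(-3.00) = 105.00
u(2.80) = -1.41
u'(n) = (n - 5)*(2*n - 4) + (n - 2)^2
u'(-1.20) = 49.92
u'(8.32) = 81.91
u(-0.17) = -24.35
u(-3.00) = -200.00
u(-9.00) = -1694.00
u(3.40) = -3.14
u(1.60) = -0.54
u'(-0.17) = 27.15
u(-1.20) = -63.49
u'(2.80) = -2.88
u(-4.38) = -381.81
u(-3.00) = -200.00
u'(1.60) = 2.88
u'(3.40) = -2.52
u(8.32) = 132.61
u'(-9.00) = 429.00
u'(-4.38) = 160.39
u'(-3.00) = 105.00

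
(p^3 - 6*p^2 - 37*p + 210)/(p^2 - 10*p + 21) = (p^2 + p - 30)/(p - 3)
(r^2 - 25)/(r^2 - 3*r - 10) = (r + 5)/(r + 2)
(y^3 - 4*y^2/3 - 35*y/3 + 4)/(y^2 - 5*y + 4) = (y^2 + 8*y/3 - 1)/(y - 1)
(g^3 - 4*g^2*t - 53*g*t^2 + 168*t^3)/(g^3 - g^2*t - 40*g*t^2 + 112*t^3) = (g^2 - 11*g*t + 24*t^2)/(g^2 - 8*g*t + 16*t^2)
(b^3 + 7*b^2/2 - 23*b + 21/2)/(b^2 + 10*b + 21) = (2*b^2 - 7*b + 3)/(2*(b + 3))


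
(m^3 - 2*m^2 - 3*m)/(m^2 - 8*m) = (m^2 - 2*m - 3)/(m - 8)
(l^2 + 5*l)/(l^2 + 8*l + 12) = l*(l + 5)/(l^2 + 8*l + 12)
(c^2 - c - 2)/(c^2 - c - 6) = (-c^2 + c + 2)/(-c^2 + c + 6)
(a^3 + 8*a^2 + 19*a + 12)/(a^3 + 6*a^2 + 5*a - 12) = (a + 1)/(a - 1)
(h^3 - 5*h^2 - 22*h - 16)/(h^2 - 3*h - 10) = (h^2 - 7*h - 8)/(h - 5)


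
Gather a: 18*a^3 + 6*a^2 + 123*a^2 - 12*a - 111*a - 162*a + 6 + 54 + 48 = 18*a^3 + 129*a^2 - 285*a + 108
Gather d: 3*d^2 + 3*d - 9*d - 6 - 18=3*d^2 - 6*d - 24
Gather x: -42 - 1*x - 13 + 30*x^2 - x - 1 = 30*x^2 - 2*x - 56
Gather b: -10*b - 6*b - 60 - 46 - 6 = -16*b - 112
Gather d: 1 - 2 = -1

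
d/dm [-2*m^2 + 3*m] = 3 - 4*m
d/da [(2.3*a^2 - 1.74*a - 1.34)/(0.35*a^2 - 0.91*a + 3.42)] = (-1.484*a^2 + 16.67*a - 7.1702)/(0.1225*a^4 - 0.637*a^3 + 3.2221*a^2 - 6.2244*a + 11.6964)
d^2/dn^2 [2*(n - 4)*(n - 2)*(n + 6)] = 12*n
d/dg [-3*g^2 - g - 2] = -6*g - 1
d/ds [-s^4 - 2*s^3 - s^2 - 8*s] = -4*s^3 - 6*s^2 - 2*s - 8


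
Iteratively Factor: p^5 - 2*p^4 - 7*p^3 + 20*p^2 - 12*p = (p - 1)*(p^4 - p^3 - 8*p^2 + 12*p) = p*(p - 1)*(p^3 - p^2 - 8*p + 12) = p*(p - 2)*(p - 1)*(p^2 + p - 6) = p*(p - 2)*(p - 1)*(p + 3)*(p - 2)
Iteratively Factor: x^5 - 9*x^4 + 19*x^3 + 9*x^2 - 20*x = (x - 4)*(x^4 - 5*x^3 - x^2 + 5*x) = (x - 4)*(x - 1)*(x^3 - 4*x^2 - 5*x) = (x - 4)*(x - 1)*(x + 1)*(x^2 - 5*x) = x*(x - 4)*(x - 1)*(x + 1)*(x - 5)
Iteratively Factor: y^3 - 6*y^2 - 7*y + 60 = (y - 5)*(y^2 - y - 12) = (y - 5)*(y - 4)*(y + 3)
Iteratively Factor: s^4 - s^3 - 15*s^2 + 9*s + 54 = (s - 3)*(s^3 + 2*s^2 - 9*s - 18) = (s - 3)*(s + 3)*(s^2 - s - 6) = (s - 3)*(s + 2)*(s + 3)*(s - 3)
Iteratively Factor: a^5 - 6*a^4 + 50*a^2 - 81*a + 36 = (a - 1)*(a^4 - 5*a^3 - 5*a^2 + 45*a - 36) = (a - 1)*(a + 3)*(a^3 - 8*a^2 + 19*a - 12) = (a - 3)*(a - 1)*(a + 3)*(a^2 - 5*a + 4) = (a - 4)*(a - 3)*(a - 1)*(a + 3)*(a - 1)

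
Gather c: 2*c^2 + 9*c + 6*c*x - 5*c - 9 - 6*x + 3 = 2*c^2 + c*(6*x + 4) - 6*x - 6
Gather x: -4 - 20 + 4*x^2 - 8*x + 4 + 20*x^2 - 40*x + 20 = 24*x^2 - 48*x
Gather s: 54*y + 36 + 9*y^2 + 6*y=9*y^2 + 60*y + 36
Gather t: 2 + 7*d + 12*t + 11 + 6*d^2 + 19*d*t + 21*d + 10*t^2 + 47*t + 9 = 6*d^2 + 28*d + 10*t^2 + t*(19*d + 59) + 22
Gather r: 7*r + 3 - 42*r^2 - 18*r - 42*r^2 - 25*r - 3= -84*r^2 - 36*r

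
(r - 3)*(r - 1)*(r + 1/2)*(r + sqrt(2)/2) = r^4 - 7*r^3/2 + sqrt(2)*r^3/2 - 7*sqrt(2)*r^2/4 + r^2 + sqrt(2)*r/2 + 3*r/2 + 3*sqrt(2)/4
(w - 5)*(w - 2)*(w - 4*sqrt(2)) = w^3 - 7*w^2 - 4*sqrt(2)*w^2 + 10*w + 28*sqrt(2)*w - 40*sqrt(2)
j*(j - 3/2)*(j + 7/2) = j^3 + 2*j^2 - 21*j/4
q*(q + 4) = q^2 + 4*q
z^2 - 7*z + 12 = (z - 4)*(z - 3)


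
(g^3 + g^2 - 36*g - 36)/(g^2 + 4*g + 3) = (g^2 - 36)/(g + 3)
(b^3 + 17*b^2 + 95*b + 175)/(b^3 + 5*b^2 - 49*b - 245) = (b + 5)/(b - 7)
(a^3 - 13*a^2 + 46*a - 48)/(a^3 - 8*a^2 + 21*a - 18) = (a - 8)/(a - 3)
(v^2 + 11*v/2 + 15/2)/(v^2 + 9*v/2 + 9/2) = (2*v + 5)/(2*v + 3)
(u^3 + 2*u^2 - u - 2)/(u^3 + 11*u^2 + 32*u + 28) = (u^2 - 1)/(u^2 + 9*u + 14)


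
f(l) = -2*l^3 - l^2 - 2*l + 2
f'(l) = -6*l^2 - 2*l - 2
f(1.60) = -11.95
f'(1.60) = -20.56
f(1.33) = -7.13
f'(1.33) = -15.27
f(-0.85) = 4.21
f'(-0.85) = -4.64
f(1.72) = -14.58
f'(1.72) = -23.19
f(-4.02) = 123.81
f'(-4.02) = -90.92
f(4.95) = -274.98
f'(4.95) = -158.92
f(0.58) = 0.11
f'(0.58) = -5.18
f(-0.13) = 2.25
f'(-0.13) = -1.84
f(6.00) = -478.00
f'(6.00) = -230.00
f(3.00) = -67.00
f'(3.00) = -62.00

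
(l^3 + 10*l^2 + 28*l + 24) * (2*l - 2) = 2*l^4 + 18*l^3 + 36*l^2 - 8*l - 48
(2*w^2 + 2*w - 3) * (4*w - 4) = 8*w^3 - 20*w + 12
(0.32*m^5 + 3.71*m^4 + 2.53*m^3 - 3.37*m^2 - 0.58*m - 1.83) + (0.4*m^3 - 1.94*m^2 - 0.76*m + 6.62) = 0.32*m^5 + 3.71*m^4 + 2.93*m^3 - 5.31*m^2 - 1.34*m + 4.79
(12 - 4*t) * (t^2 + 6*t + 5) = -4*t^3 - 12*t^2 + 52*t + 60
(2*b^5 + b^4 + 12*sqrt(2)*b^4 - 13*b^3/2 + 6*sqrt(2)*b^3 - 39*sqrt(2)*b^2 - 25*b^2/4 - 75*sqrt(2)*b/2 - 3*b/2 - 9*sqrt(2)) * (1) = 2*b^5 + b^4 + 12*sqrt(2)*b^4 - 13*b^3/2 + 6*sqrt(2)*b^3 - 39*sqrt(2)*b^2 - 25*b^2/4 - 75*sqrt(2)*b/2 - 3*b/2 - 9*sqrt(2)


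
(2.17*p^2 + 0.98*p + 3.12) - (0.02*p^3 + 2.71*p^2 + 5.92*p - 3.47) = -0.02*p^3 - 0.54*p^2 - 4.94*p + 6.59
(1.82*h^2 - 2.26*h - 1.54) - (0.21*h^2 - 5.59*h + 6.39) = 1.61*h^2 + 3.33*h - 7.93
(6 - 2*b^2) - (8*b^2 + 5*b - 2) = -10*b^2 - 5*b + 8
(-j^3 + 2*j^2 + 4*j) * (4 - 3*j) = 3*j^4 - 10*j^3 - 4*j^2 + 16*j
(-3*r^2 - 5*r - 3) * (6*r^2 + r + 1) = -18*r^4 - 33*r^3 - 26*r^2 - 8*r - 3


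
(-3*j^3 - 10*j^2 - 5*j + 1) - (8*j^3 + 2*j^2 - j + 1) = -11*j^3 - 12*j^2 - 4*j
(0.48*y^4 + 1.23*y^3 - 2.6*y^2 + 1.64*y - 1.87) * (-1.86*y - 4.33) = -0.8928*y^5 - 4.3662*y^4 - 0.4899*y^3 + 8.2076*y^2 - 3.623*y + 8.0971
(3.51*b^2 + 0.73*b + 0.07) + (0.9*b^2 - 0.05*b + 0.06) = 4.41*b^2 + 0.68*b + 0.13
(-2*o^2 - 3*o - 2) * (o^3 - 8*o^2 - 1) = -2*o^5 + 13*o^4 + 22*o^3 + 18*o^2 + 3*o + 2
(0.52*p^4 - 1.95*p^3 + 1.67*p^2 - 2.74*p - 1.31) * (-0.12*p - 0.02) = -0.0624*p^5 + 0.2236*p^4 - 0.1614*p^3 + 0.2954*p^2 + 0.212*p + 0.0262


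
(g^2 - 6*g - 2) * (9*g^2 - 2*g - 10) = 9*g^4 - 56*g^3 - 16*g^2 + 64*g + 20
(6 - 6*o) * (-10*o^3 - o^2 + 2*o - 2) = 60*o^4 - 54*o^3 - 18*o^2 + 24*o - 12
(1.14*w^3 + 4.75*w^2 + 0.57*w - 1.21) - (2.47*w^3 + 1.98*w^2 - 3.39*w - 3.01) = -1.33*w^3 + 2.77*w^2 + 3.96*w + 1.8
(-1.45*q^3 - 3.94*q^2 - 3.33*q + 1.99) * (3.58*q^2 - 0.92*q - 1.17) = -5.191*q^5 - 12.7712*q^4 - 6.6001*q^3 + 14.7976*q^2 + 2.0653*q - 2.3283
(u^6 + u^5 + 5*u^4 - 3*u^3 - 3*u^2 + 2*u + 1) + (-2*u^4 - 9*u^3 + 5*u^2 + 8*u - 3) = u^6 + u^5 + 3*u^4 - 12*u^3 + 2*u^2 + 10*u - 2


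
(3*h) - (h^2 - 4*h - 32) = -h^2 + 7*h + 32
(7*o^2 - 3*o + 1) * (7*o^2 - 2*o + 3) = 49*o^4 - 35*o^3 + 34*o^2 - 11*o + 3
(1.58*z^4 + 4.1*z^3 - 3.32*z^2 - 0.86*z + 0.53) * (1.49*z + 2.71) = 2.3542*z^5 + 10.3908*z^4 + 6.1642*z^3 - 10.2786*z^2 - 1.5409*z + 1.4363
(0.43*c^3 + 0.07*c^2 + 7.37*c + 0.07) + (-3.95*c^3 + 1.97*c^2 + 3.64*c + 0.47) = -3.52*c^3 + 2.04*c^2 + 11.01*c + 0.54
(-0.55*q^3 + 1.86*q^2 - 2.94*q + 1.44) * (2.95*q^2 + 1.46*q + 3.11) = -1.6225*q^5 + 4.684*q^4 - 7.6679*q^3 + 5.7402*q^2 - 7.041*q + 4.4784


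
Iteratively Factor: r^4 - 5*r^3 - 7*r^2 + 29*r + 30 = (r + 2)*(r^3 - 7*r^2 + 7*r + 15) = (r + 1)*(r + 2)*(r^2 - 8*r + 15) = (r - 3)*(r + 1)*(r + 2)*(r - 5)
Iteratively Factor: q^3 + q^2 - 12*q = (q - 3)*(q^2 + 4*q) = q*(q - 3)*(q + 4)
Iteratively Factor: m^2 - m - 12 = (m + 3)*(m - 4)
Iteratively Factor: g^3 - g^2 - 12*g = (g - 4)*(g^2 + 3*g) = (g - 4)*(g + 3)*(g)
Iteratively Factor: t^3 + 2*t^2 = (t)*(t^2 + 2*t) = t^2*(t + 2)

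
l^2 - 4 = (l - 2)*(l + 2)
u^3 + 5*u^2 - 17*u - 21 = (u - 3)*(u + 1)*(u + 7)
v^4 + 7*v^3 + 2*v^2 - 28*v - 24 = (v - 2)*(v + 1)*(v + 2)*(v + 6)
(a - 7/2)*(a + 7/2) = a^2 - 49/4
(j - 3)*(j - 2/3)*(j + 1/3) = j^3 - 10*j^2/3 + 7*j/9 + 2/3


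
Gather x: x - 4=x - 4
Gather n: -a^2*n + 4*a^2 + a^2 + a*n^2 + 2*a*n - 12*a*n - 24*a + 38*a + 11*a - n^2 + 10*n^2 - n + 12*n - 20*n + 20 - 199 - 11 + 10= 5*a^2 + 25*a + n^2*(a + 9) + n*(-a^2 - 10*a - 9) - 180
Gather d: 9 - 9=0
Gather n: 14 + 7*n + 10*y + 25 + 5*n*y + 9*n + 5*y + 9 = n*(5*y + 16) + 15*y + 48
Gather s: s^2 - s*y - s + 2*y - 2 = s^2 + s*(-y - 1) + 2*y - 2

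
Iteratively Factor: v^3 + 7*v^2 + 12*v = (v + 4)*(v^2 + 3*v) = (v + 3)*(v + 4)*(v)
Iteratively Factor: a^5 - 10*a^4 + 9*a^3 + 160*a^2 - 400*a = (a - 5)*(a^4 - 5*a^3 - 16*a^2 + 80*a) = (a - 5)*(a + 4)*(a^3 - 9*a^2 + 20*a) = (a - 5)^2*(a + 4)*(a^2 - 4*a) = a*(a - 5)^2*(a + 4)*(a - 4)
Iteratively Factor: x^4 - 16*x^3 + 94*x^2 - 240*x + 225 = (x - 5)*(x^3 - 11*x^2 + 39*x - 45) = (x - 5)*(x - 3)*(x^2 - 8*x + 15) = (x - 5)*(x - 3)^2*(x - 5)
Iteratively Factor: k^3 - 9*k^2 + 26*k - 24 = (k - 3)*(k^2 - 6*k + 8) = (k - 4)*(k - 3)*(k - 2)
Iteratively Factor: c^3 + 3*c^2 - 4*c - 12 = (c - 2)*(c^2 + 5*c + 6) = (c - 2)*(c + 2)*(c + 3)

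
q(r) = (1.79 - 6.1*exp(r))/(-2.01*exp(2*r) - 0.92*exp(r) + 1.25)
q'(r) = (1.79 - 6.1*exp(r))*(4.02*exp(2*r) + 0.92*exp(r))/(-2.01*exp(2*r) - 0.92*exp(r) + 1.25)^2 - 6.1*exp(r)/(-2.01*exp(2*r) - 0.92*exp(r) + 1.25) = (-12.261*exp(2*r) + 7.1958*exp(r) - 5.9782)*exp(r)/(4.0401*exp(4*r) + 3.6984*exp(3*r) - 4.1786*exp(2*r) - 2.3*exp(r) + 1.5625)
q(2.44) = 0.25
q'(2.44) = -0.24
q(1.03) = 0.89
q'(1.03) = -0.79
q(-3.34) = 1.30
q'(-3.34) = -0.14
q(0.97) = 0.94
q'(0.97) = -0.83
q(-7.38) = 1.43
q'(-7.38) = -0.00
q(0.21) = 1.95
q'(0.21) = -2.24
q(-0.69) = -4.49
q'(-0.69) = -34.18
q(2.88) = 0.16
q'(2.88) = -0.16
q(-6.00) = 1.42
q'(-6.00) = -0.00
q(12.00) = 0.00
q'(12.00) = 0.00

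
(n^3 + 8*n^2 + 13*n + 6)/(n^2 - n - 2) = (n^2 + 7*n + 6)/(n - 2)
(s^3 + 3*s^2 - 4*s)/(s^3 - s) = (s + 4)/(s + 1)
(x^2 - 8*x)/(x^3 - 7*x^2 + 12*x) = (x - 8)/(x^2 - 7*x + 12)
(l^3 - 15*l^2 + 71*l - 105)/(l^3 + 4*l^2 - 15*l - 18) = (l^2 - 12*l + 35)/(l^2 + 7*l + 6)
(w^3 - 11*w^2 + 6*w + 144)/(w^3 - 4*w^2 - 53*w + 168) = (w^2 - 3*w - 18)/(w^2 + 4*w - 21)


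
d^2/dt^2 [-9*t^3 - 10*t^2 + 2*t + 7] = -54*t - 20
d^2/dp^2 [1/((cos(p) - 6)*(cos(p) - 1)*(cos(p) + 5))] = (18*(1 - cos(p)^2)^2 + 12*sin(p)^6 + 3*cos(p)^6 + 22*cos(p)^5 + 64*cos(p)^3 - 1159*cos(p)^2 - 702*cos(p) + 1772)/((cos(p) - 6)^3*(cos(p) - 1)^3*(cos(p) + 5)^3)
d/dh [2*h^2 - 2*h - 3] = 4*h - 2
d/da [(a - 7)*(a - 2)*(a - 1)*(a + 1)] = 4*a^3 - 27*a^2 + 26*a + 9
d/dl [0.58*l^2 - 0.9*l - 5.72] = 1.16*l - 0.9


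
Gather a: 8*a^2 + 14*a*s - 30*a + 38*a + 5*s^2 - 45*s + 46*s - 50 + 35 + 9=8*a^2 + a*(14*s + 8) + 5*s^2 + s - 6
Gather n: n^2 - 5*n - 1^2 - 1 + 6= n^2 - 5*n + 4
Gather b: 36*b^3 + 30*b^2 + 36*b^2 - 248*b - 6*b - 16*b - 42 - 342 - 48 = 36*b^3 + 66*b^2 - 270*b - 432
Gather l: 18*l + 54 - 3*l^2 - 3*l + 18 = -3*l^2 + 15*l + 72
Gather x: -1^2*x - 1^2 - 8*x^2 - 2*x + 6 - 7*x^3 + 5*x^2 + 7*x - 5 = -7*x^3 - 3*x^2 + 4*x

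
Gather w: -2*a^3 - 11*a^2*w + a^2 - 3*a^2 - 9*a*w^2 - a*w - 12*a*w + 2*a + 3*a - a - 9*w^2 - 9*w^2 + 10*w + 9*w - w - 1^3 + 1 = -2*a^3 - 2*a^2 + 4*a + w^2*(-9*a - 18) + w*(-11*a^2 - 13*a + 18)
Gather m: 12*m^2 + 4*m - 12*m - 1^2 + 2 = 12*m^2 - 8*m + 1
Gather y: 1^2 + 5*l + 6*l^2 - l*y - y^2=6*l^2 - l*y + 5*l - y^2 + 1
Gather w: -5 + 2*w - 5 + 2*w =4*w - 10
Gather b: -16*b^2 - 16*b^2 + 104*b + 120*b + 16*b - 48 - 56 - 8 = -32*b^2 + 240*b - 112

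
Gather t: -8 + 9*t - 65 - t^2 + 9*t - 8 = -t^2 + 18*t - 81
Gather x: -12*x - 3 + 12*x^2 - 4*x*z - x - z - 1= 12*x^2 + x*(-4*z - 13) - z - 4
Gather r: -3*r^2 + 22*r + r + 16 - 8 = -3*r^2 + 23*r + 8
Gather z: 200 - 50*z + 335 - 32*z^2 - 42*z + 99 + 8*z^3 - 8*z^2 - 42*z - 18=8*z^3 - 40*z^2 - 134*z + 616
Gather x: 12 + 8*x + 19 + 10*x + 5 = 18*x + 36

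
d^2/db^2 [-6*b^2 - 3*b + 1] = -12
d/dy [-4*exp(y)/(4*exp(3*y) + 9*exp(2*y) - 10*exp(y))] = (32*exp(y) + 36)*exp(y)/(4*exp(2*y) + 9*exp(y) - 10)^2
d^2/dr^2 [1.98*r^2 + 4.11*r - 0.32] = 3.96000000000000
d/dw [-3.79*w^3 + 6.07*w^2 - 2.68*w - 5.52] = -11.37*w^2 + 12.14*w - 2.68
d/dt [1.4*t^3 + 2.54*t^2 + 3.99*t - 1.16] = 4.2*t^2 + 5.08*t + 3.99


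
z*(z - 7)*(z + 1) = z^3 - 6*z^2 - 7*z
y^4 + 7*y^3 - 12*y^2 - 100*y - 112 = (y - 4)*(y + 2)^2*(y + 7)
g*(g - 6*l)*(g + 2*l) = g^3 - 4*g^2*l - 12*g*l^2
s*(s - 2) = s^2 - 2*s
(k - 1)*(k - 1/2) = k^2 - 3*k/2 + 1/2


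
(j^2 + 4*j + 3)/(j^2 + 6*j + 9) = (j + 1)/(j + 3)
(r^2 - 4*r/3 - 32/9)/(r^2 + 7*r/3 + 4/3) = (r - 8/3)/(r + 1)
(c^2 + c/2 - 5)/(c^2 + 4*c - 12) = (c + 5/2)/(c + 6)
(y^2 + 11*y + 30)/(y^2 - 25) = (y + 6)/(y - 5)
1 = 1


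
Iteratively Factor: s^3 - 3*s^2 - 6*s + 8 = (s - 1)*(s^2 - 2*s - 8) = (s - 4)*(s - 1)*(s + 2)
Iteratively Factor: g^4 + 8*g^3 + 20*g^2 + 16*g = (g + 4)*(g^3 + 4*g^2 + 4*g) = (g + 2)*(g + 4)*(g^2 + 2*g) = g*(g + 2)*(g + 4)*(g + 2)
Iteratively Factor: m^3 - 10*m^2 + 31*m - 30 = (m - 5)*(m^2 - 5*m + 6) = (m - 5)*(m - 3)*(m - 2)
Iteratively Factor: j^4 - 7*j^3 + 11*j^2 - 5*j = (j)*(j^3 - 7*j^2 + 11*j - 5) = j*(j - 5)*(j^2 - 2*j + 1) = j*(j - 5)*(j - 1)*(j - 1)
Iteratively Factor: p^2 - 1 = (p + 1)*(p - 1)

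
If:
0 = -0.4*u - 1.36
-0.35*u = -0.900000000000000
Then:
No Solution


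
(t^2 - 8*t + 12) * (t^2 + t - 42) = t^4 - 7*t^3 - 38*t^2 + 348*t - 504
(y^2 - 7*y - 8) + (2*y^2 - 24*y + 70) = 3*y^2 - 31*y + 62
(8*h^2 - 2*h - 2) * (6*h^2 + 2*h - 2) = 48*h^4 + 4*h^3 - 32*h^2 + 4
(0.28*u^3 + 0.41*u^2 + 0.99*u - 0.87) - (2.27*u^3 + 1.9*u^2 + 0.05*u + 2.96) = -1.99*u^3 - 1.49*u^2 + 0.94*u - 3.83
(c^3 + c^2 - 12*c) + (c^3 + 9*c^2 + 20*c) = 2*c^3 + 10*c^2 + 8*c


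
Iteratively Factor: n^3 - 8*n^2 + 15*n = (n)*(n^2 - 8*n + 15) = n*(n - 3)*(n - 5)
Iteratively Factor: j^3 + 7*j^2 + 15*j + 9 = (j + 1)*(j^2 + 6*j + 9) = (j + 1)*(j + 3)*(j + 3)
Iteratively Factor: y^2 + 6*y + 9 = (y + 3)*(y + 3)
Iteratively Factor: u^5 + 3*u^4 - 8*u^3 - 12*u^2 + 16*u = (u - 1)*(u^4 + 4*u^3 - 4*u^2 - 16*u) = (u - 2)*(u - 1)*(u^3 + 6*u^2 + 8*u) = u*(u - 2)*(u - 1)*(u^2 + 6*u + 8) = u*(u - 2)*(u - 1)*(u + 2)*(u + 4)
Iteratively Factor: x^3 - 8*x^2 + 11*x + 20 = (x - 5)*(x^2 - 3*x - 4) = (x - 5)*(x + 1)*(x - 4)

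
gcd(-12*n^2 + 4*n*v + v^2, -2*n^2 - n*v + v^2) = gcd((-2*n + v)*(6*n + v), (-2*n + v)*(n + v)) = -2*n + v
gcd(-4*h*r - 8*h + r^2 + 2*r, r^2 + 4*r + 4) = r + 2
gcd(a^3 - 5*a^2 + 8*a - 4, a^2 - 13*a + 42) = 1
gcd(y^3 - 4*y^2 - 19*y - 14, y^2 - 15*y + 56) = y - 7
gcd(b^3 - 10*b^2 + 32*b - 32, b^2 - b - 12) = b - 4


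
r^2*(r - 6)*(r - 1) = r^4 - 7*r^3 + 6*r^2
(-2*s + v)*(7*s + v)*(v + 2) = -14*s^2*v - 28*s^2 + 5*s*v^2 + 10*s*v + v^3 + 2*v^2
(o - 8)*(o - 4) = o^2 - 12*o + 32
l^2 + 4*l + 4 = (l + 2)^2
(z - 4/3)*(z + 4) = z^2 + 8*z/3 - 16/3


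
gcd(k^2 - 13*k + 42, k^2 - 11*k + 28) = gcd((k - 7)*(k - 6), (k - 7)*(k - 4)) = k - 7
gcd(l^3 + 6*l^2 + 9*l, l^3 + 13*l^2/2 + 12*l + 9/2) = l^2 + 6*l + 9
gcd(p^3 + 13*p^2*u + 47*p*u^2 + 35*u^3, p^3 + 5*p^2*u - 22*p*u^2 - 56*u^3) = p + 7*u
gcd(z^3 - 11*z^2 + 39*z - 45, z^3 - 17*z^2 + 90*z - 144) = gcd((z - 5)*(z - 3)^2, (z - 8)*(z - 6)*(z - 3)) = z - 3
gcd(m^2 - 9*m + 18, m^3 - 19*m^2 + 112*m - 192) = m - 3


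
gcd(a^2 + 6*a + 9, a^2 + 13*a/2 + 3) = 1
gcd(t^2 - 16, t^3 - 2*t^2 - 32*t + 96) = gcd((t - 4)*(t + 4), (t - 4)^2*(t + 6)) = t - 4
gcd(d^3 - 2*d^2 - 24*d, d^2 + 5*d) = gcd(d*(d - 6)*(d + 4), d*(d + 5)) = d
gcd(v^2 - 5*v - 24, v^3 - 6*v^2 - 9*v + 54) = v + 3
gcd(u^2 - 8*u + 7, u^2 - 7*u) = u - 7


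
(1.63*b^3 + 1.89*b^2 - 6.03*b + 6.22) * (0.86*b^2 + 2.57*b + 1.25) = 1.4018*b^5 + 5.8145*b^4 + 1.709*b^3 - 7.7854*b^2 + 8.4479*b + 7.775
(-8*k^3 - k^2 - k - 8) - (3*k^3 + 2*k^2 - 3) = -11*k^3 - 3*k^2 - k - 5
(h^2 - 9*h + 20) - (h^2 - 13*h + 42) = 4*h - 22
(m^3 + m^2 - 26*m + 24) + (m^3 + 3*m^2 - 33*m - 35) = 2*m^3 + 4*m^2 - 59*m - 11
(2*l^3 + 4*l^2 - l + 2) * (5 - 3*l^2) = -6*l^5 - 12*l^4 + 13*l^3 + 14*l^2 - 5*l + 10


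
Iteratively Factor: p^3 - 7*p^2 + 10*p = (p - 2)*(p^2 - 5*p) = (p - 5)*(p - 2)*(p)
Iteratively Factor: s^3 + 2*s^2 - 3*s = (s)*(s^2 + 2*s - 3) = s*(s + 3)*(s - 1)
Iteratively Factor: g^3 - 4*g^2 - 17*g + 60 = (g + 4)*(g^2 - 8*g + 15) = (g - 3)*(g + 4)*(g - 5)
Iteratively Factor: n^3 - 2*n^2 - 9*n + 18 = (n + 3)*(n^2 - 5*n + 6) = (n - 3)*(n + 3)*(n - 2)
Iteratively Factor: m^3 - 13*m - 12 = (m + 1)*(m^2 - m - 12) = (m - 4)*(m + 1)*(m + 3)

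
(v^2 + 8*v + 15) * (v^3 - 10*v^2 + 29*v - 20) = v^5 - 2*v^4 - 36*v^3 + 62*v^2 + 275*v - 300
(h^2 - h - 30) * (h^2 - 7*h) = h^4 - 8*h^3 - 23*h^2 + 210*h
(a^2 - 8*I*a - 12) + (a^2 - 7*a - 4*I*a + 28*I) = 2*a^2 - 7*a - 12*I*a - 12 + 28*I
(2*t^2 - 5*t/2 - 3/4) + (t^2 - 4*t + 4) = 3*t^2 - 13*t/2 + 13/4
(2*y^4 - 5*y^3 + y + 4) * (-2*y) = -4*y^5 + 10*y^4 - 2*y^2 - 8*y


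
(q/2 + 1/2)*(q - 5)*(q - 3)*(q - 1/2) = q^4/2 - 15*q^3/4 + 21*q^2/4 + 23*q/4 - 15/4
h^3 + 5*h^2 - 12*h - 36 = (h - 3)*(h + 2)*(h + 6)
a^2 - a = a*(a - 1)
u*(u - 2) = u^2 - 2*u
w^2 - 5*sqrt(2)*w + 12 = (w - 3*sqrt(2))*(w - 2*sqrt(2))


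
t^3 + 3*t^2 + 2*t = t*(t + 1)*(t + 2)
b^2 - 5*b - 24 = (b - 8)*(b + 3)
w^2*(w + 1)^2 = w^4 + 2*w^3 + w^2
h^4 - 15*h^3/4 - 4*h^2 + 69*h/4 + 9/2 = (h - 3)^2*(h + 1/4)*(h + 2)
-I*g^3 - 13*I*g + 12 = (g - 4*I)*(g + 3*I)*(-I*g + 1)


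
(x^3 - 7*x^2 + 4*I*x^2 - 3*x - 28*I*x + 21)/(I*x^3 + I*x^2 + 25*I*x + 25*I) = (-I*x^3 + x^2*(4 + 7*I) + x*(-28 + 3*I) - 21*I)/(x^3 + x^2 + 25*x + 25)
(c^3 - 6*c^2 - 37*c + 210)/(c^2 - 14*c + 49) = (c^2 + c - 30)/(c - 7)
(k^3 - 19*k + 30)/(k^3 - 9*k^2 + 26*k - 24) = (k + 5)/(k - 4)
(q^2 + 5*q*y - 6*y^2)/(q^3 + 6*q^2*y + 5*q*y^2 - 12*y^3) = (q + 6*y)/(q^2 + 7*q*y + 12*y^2)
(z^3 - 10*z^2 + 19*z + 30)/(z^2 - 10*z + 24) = (z^2 - 4*z - 5)/(z - 4)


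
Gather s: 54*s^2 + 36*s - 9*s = 54*s^2 + 27*s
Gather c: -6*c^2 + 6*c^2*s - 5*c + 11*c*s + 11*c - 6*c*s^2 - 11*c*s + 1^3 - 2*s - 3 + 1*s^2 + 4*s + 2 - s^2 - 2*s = c^2*(6*s - 6) + c*(6 - 6*s^2)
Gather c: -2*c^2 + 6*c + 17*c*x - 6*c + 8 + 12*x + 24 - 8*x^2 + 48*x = -2*c^2 + 17*c*x - 8*x^2 + 60*x + 32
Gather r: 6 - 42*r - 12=-42*r - 6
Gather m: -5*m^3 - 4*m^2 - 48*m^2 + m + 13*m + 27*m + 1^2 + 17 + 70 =-5*m^3 - 52*m^2 + 41*m + 88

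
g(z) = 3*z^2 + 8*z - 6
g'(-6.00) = -28.00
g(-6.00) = 54.00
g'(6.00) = 44.00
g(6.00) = 150.00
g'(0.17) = 9.02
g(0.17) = -4.55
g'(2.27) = 21.62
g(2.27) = 27.62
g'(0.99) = 13.94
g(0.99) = 4.86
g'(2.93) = 25.58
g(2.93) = 43.19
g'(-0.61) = 4.34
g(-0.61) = -9.76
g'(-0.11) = 7.34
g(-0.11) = -6.84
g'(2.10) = 20.60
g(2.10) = 24.03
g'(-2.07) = -4.42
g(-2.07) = -9.71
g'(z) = 6*z + 8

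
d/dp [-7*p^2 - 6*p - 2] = -14*p - 6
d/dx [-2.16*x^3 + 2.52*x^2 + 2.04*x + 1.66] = -6.48*x^2 + 5.04*x + 2.04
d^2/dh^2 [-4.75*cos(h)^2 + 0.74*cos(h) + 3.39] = -0.74*cos(h) + 9.5*cos(2*h)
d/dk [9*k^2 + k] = 18*k + 1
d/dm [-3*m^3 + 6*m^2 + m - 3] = -9*m^2 + 12*m + 1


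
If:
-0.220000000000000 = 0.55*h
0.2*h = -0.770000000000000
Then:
No Solution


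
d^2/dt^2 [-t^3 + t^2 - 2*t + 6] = 2 - 6*t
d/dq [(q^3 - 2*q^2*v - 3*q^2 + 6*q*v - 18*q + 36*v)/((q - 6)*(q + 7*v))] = (q^2 + 14*q*v - 14*v^2 + 27*v)/(q^2 + 14*q*v + 49*v^2)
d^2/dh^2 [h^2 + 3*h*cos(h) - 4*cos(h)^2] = -3*h*cos(h) - 16*sin(h)^2 - 6*sin(h) + 10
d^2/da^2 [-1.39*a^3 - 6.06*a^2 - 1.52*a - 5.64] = -8.34*a - 12.12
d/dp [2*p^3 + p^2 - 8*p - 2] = 6*p^2 + 2*p - 8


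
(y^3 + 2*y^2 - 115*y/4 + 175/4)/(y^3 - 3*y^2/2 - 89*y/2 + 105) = (y - 5/2)/(y - 6)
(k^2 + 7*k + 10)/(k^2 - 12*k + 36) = (k^2 + 7*k + 10)/(k^2 - 12*k + 36)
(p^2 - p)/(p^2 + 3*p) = (p - 1)/(p + 3)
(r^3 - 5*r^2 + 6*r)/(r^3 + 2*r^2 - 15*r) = (r - 2)/(r + 5)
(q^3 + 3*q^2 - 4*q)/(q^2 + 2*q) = (q^2 + 3*q - 4)/(q + 2)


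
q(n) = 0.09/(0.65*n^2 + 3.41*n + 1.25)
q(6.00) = 0.00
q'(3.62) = -0.00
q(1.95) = 0.01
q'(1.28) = -0.01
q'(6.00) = -0.00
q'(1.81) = -0.01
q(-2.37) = -0.03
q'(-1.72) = -0.01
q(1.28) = 0.01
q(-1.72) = -0.03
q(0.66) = 0.02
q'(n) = 0.09*(-1.3*n - 3.41)/(0.65*n^2 + 3.41*n + 1.25)^2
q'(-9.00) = 0.00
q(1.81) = 0.01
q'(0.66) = -0.03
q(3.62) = 0.00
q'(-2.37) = -0.00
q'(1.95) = -0.00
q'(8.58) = -0.00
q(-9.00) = 0.00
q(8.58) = 0.00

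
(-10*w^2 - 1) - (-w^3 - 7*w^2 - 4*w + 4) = w^3 - 3*w^2 + 4*w - 5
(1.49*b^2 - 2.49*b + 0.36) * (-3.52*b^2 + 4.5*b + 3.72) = -5.2448*b^4 + 15.4698*b^3 - 6.9294*b^2 - 7.6428*b + 1.3392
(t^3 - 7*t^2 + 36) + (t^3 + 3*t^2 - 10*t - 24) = 2*t^3 - 4*t^2 - 10*t + 12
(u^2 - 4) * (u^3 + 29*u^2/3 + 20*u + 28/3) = u^5 + 29*u^4/3 + 16*u^3 - 88*u^2/3 - 80*u - 112/3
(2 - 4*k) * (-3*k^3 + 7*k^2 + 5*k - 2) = 12*k^4 - 34*k^3 - 6*k^2 + 18*k - 4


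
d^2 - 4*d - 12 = (d - 6)*(d + 2)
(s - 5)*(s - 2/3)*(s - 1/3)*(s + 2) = s^4 - 4*s^3 - 61*s^2/9 + 28*s/3 - 20/9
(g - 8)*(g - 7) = g^2 - 15*g + 56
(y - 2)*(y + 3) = y^2 + y - 6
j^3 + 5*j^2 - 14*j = j*(j - 2)*(j + 7)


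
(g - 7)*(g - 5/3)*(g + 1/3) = g^3 - 25*g^2/3 + 79*g/9 + 35/9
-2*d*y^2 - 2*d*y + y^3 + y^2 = y*(-2*d + y)*(y + 1)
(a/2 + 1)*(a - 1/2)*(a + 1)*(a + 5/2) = a^4/2 + 5*a^3/2 + 27*a^2/8 + a/8 - 5/4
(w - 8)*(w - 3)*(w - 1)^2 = w^4 - 13*w^3 + 47*w^2 - 59*w + 24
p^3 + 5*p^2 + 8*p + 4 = (p + 1)*(p + 2)^2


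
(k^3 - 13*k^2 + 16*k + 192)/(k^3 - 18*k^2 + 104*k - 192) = (k^2 - 5*k - 24)/(k^2 - 10*k + 24)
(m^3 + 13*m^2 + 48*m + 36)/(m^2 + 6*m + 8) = (m^3 + 13*m^2 + 48*m + 36)/(m^2 + 6*m + 8)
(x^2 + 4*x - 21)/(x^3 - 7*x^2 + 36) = (x + 7)/(x^2 - 4*x - 12)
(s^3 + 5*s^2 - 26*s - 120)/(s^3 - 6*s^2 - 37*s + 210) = (s + 4)/(s - 7)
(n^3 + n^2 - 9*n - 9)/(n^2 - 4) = (n^3 + n^2 - 9*n - 9)/(n^2 - 4)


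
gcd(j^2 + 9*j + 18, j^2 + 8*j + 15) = j + 3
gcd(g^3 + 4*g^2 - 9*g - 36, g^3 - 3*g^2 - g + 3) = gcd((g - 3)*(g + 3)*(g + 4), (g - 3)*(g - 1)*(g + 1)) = g - 3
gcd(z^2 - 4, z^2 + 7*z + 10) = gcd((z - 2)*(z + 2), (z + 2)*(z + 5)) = z + 2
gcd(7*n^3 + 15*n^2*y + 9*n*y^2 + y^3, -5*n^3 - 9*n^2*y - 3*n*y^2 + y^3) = n^2 + 2*n*y + y^2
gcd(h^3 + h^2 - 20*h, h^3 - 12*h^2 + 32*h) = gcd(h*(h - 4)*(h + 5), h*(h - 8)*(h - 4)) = h^2 - 4*h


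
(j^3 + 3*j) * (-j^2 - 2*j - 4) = -j^5 - 2*j^4 - 7*j^3 - 6*j^2 - 12*j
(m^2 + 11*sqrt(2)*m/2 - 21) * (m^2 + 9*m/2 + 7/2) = m^4 + 9*m^3/2 + 11*sqrt(2)*m^3/2 - 35*m^2/2 + 99*sqrt(2)*m^2/4 - 189*m/2 + 77*sqrt(2)*m/4 - 147/2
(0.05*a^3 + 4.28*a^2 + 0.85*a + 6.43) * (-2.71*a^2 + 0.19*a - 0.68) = -0.1355*a^5 - 11.5893*a^4 - 1.5243*a^3 - 20.1742*a^2 + 0.6437*a - 4.3724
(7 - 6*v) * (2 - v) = 6*v^2 - 19*v + 14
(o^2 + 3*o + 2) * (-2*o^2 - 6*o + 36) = -2*o^4 - 12*o^3 + 14*o^2 + 96*o + 72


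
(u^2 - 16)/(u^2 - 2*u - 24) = (u - 4)/(u - 6)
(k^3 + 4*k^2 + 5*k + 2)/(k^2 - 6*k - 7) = (k^2 + 3*k + 2)/(k - 7)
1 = 1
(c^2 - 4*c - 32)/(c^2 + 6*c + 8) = (c - 8)/(c + 2)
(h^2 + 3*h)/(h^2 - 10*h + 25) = h*(h + 3)/(h^2 - 10*h + 25)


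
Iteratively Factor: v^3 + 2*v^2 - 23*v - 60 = (v + 4)*(v^2 - 2*v - 15) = (v - 5)*(v + 4)*(v + 3)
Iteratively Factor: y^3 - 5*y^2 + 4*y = (y)*(y^2 - 5*y + 4) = y*(y - 4)*(y - 1)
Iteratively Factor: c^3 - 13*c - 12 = (c - 4)*(c^2 + 4*c + 3) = (c - 4)*(c + 1)*(c + 3)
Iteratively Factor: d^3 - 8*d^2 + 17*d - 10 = (d - 2)*(d^2 - 6*d + 5) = (d - 2)*(d - 1)*(d - 5)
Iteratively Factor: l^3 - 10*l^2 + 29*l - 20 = (l - 5)*(l^2 - 5*l + 4) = (l - 5)*(l - 1)*(l - 4)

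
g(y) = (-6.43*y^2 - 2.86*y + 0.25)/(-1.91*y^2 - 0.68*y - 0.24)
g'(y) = (-12.86*y - 2.86)/(-1.91*y^2 - 0.68*y - 0.24) + (3.82*y + 0.68)*(-6.43*y^2 - 2.86*y + 0.25)/(-1.91*y^2 - 0.68*y - 0.24)^2 = (-1.0902*y^2 + 4.0414*y + 0.8564)/(3.6481*y^4 + 2.5976*y^3 + 1.3792*y^2 + 0.3264*y + 0.0576)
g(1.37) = 3.31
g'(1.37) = 0.19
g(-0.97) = 2.20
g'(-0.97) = -2.16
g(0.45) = 2.51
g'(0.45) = 2.82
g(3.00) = 3.40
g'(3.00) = 0.01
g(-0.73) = 1.43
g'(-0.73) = -4.61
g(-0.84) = 1.85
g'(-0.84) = -3.20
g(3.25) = 3.40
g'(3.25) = 0.00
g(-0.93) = 2.11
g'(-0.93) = -2.42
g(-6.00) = 3.30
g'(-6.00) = -0.01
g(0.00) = -1.04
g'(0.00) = 14.87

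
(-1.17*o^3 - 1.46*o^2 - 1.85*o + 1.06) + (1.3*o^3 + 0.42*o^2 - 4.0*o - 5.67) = 0.13*o^3 - 1.04*o^2 - 5.85*o - 4.61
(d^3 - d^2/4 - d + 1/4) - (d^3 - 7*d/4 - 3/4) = -d^2/4 + 3*d/4 + 1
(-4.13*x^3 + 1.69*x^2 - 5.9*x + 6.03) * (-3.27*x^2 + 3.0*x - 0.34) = 13.5051*x^5 - 17.9163*x^4 + 25.7672*x^3 - 37.9927*x^2 + 20.096*x - 2.0502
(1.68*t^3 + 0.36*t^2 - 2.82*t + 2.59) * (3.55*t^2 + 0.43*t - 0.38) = 5.964*t^5 + 2.0004*t^4 - 10.4946*t^3 + 7.8451*t^2 + 2.1853*t - 0.9842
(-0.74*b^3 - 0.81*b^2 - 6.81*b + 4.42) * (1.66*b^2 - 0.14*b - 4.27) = -1.2284*b^5 - 1.241*b^4 - 8.0314*b^3 + 11.7493*b^2 + 28.4599*b - 18.8734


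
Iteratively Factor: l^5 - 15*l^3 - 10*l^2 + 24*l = (l)*(l^4 - 15*l^2 - 10*l + 24) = l*(l + 3)*(l^3 - 3*l^2 - 6*l + 8) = l*(l - 1)*(l + 3)*(l^2 - 2*l - 8) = l*(l - 4)*(l - 1)*(l + 3)*(l + 2)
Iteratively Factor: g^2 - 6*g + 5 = (g - 5)*(g - 1)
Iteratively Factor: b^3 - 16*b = (b - 4)*(b^2 + 4*b) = (b - 4)*(b + 4)*(b)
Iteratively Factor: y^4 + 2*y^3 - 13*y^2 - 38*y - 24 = (y + 3)*(y^3 - y^2 - 10*y - 8) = (y + 2)*(y + 3)*(y^2 - 3*y - 4) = (y - 4)*(y + 2)*(y + 3)*(y + 1)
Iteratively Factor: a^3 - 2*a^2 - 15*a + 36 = (a - 3)*(a^2 + a - 12) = (a - 3)^2*(a + 4)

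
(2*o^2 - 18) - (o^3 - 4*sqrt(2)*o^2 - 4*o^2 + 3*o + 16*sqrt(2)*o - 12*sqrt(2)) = -o^3 + 4*sqrt(2)*o^2 + 6*o^2 - 16*sqrt(2)*o - 3*o - 18 + 12*sqrt(2)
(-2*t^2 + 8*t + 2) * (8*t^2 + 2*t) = -16*t^4 + 60*t^3 + 32*t^2 + 4*t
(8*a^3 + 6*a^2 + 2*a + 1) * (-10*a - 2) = -80*a^4 - 76*a^3 - 32*a^2 - 14*a - 2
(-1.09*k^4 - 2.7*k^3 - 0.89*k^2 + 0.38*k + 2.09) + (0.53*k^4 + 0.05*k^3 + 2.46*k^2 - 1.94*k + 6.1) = -0.56*k^4 - 2.65*k^3 + 1.57*k^2 - 1.56*k + 8.19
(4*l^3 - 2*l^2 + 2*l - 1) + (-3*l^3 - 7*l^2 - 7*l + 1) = l^3 - 9*l^2 - 5*l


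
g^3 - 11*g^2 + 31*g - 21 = (g - 7)*(g - 3)*(g - 1)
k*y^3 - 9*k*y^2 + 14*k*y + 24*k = (y - 6)*(y - 4)*(k*y + k)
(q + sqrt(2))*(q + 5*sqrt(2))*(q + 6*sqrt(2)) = q^3 + 12*sqrt(2)*q^2 + 82*q + 60*sqrt(2)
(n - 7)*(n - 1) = n^2 - 8*n + 7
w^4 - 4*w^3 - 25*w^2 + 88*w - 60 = (w - 6)*(w - 2)*(w - 1)*(w + 5)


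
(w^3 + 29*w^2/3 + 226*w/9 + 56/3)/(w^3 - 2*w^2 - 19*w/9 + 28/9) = (3*w^2 + 25*w + 42)/(3*w^2 - 10*w + 7)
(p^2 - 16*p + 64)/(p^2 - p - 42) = (-p^2 + 16*p - 64)/(-p^2 + p + 42)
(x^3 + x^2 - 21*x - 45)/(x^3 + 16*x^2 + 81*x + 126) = (x^2 - 2*x - 15)/(x^2 + 13*x + 42)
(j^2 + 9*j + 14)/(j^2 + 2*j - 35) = (j + 2)/(j - 5)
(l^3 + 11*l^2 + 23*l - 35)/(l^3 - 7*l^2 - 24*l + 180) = (l^2 + 6*l - 7)/(l^2 - 12*l + 36)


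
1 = 1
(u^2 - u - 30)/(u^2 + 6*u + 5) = (u - 6)/(u + 1)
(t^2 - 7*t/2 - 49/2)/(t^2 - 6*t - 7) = (t + 7/2)/(t + 1)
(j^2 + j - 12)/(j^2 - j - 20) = (j - 3)/(j - 5)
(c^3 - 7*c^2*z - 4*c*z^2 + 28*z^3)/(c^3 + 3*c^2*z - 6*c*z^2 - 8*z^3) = (c^2 - 5*c*z - 14*z^2)/(c^2 + 5*c*z + 4*z^2)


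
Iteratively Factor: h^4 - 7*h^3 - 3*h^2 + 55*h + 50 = (h + 2)*(h^3 - 9*h^2 + 15*h + 25) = (h + 1)*(h + 2)*(h^2 - 10*h + 25) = (h - 5)*(h + 1)*(h + 2)*(h - 5)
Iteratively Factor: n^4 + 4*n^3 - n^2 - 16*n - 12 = (n + 2)*(n^3 + 2*n^2 - 5*n - 6) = (n + 1)*(n + 2)*(n^2 + n - 6) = (n + 1)*(n + 2)*(n + 3)*(n - 2)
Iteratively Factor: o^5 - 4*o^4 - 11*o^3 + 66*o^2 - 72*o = (o - 3)*(o^4 - o^3 - 14*o^2 + 24*o) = o*(o - 3)*(o^3 - o^2 - 14*o + 24) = o*(o - 3)*(o + 4)*(o^2 - 5*o + 6) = o*(o - 3)^2*(o + 4)*(o - 2)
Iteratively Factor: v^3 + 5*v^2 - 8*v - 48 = (v + 4)*(v^2 + v - 12) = (v - 3)*(v + 4)*(v + 4)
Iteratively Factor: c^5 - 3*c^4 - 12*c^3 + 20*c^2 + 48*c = (c - 3)*(c^4 - 12*c^2 - 16*c) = (c - 3)*(c + 2)*(c^3 - 2*c^2 - 8*c) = (c - 4)*(c - 3)*(c + 2)*(c^2 + 2*c) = (c - 4)*(c - 3)*(c + 2)^2*(c)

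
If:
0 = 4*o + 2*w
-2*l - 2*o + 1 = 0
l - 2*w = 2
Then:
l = 0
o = 1/2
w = -1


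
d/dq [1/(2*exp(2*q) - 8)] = -exp(2*q)/(exp(2*q) - 4)^2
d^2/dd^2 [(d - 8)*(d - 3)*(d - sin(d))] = d^2*sin(d) - 11*d*sin(d) - 4*d*cos(d) + 6*d + 22*sqrt(2)*sin(d + pi/4) - 22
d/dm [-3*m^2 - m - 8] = -6*m - 1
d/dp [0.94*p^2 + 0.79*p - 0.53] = 1.88*p + 0.79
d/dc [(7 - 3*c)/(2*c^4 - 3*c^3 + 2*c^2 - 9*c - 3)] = (18*c^4 - 74*c^3 + 69*c^2 - 28*c + 72)/(4*c^8 - 12*c^7 + 17*c^6 - 48*c^5 + 46*c^4 - 18*c^3 + 69*c^2 + 54*c + 9)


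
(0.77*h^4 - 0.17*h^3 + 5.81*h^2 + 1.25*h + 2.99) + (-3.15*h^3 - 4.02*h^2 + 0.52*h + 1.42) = 0.77*h^4 - 3.32*h^3 + 1.79*h^2 + 1.77*h + 4.41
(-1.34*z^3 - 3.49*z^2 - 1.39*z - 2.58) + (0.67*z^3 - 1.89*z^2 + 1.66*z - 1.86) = -0.67*z^3 - 5.38*z^2 + 0.27*z - 4.44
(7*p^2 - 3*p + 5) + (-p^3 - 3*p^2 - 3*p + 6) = -p^3 + 4*p^2 - 6*p + 11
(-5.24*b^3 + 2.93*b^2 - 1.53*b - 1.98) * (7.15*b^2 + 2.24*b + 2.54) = -37.466*b^5 + 9.2119*b^4 - 17.6859*b^3 - 10.142*b^2 - 8.3214*b - 5.0292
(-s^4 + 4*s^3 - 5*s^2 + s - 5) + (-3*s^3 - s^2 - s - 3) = -s^4 + s^3 - 6*s^2 - 8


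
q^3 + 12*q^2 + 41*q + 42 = (q + 2)*(q + 3)*(q + 7)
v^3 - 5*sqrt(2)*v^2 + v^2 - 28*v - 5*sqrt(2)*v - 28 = (v + 1)*(v - 7*sqrt(2))*(v + 2*sqrt(2))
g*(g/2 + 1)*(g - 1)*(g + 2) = g^4/2 + 3*g^3/2 - 2*g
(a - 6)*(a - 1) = a^2 - 7*a + 6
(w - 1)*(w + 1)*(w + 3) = w^3 + 3*w^2 - w - 3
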